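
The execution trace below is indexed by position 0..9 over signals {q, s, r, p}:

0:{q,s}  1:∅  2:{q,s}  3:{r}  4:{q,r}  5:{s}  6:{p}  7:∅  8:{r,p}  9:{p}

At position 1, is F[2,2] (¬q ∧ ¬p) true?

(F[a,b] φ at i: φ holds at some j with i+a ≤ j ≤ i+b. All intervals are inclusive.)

Holds

Check (¬q ∧ ¬p) at each j in [3,3]:
  j=3: true
Found at j=3 → formula holds.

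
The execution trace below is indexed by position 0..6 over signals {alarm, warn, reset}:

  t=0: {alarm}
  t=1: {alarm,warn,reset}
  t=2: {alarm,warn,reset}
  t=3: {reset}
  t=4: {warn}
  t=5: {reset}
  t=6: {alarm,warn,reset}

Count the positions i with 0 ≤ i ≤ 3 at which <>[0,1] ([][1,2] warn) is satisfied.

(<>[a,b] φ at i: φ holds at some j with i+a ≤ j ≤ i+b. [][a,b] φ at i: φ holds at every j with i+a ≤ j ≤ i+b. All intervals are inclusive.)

1

Evaluate at each i in [0,3]:
  i=0: ✓ (witness j=0)
  i=1: ✗ (none in [1,2])
  i=2: ✗ (none in [2,3])
  i=3: ✗ (none in [3,4])
Positions where it holds: {0} → 1.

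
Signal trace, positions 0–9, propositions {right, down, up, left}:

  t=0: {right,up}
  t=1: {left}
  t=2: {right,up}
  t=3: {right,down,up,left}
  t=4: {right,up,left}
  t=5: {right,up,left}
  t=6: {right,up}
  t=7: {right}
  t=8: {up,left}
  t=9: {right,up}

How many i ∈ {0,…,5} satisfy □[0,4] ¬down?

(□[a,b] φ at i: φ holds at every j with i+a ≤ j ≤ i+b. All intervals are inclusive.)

2

Evaluate at each i in [0,5]:
  i=0: ✗ (fails at j=3)
  i=1: ✗ (fails at j=3)
  i=2: ✗ (fails at j=3)
  i=3: ✗ (fails at j=3)
  i=4: ✓ (all of [4,8])
  i=5: ✓ (all of [5,9])
Positions where it holds: {4, 5} → 2.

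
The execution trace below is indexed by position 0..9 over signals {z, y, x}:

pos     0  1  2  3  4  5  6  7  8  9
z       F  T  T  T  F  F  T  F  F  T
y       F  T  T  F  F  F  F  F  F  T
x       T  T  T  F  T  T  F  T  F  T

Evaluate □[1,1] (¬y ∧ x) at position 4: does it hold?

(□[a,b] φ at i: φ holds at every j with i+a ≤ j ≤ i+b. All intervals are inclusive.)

True

Check (¬y ∧ x) at every j in [5,5]:
  j=5: true
All positions satisfy it → formula holds.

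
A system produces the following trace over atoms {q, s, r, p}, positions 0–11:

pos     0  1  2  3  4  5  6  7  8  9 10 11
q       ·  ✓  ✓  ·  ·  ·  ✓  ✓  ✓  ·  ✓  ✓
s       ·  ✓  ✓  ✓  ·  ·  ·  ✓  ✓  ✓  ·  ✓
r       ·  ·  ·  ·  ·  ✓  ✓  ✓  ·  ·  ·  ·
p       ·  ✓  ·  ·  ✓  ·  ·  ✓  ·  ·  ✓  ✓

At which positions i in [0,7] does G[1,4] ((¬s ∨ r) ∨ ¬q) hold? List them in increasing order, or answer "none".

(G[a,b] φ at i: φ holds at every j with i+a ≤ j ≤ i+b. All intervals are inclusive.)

2, 3

Evaluate at each i in [0,7]:
  i=0: ✗ (fails at j=1)
  i=1: ✗ (fails at j=2)
  i=2: ✓ (all of [3,6])
  i=3: ✓ (all of [4,7])
  i=4: ✗ (fails at j=8)
  i=5: ✗ (fails at j=8)
  i=6: ✗ (fails at j=8)
  i=7: ✗ (fails at j=8)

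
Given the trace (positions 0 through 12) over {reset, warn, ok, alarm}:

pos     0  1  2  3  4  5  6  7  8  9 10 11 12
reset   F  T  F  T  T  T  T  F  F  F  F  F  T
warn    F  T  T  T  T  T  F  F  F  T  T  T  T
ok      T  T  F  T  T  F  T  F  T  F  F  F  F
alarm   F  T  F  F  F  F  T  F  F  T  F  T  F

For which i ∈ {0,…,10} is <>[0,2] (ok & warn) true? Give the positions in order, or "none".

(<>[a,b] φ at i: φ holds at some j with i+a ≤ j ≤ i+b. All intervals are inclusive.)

Evaluate at each i in [0,10]:
  i=0: ✓ (witness j=1)
  i=1: ✓ (witness j=1)
  i=2: ✓ (witness j=3)
  i=3: ✓ (witness j=3)
  i=4: ✓ (witness j=4)
  i=5: ✗ (none in [5,7])
  i=6: ✗ (none in [6,8])
  i=7: ✗ (none in [7,9])
  i=8: ✗ (none in [8,10])
  i=9: ✗ (none in [9,11])
  i=10: ✗ (none in [10,12])

0, 1, 2, 3, 4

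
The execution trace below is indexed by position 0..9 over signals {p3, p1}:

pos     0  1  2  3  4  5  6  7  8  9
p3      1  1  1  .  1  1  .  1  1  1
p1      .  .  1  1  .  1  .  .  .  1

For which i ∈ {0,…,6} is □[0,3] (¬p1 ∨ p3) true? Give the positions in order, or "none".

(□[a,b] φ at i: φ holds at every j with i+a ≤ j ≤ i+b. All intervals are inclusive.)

Evaluate at each i in [0,6]:
  i=0: ✗ (fails at j=3)
  i=1: ✗ (fails at j=3)
  i=2: ✗ (fails at j=3)
  i=3: ✗ (fails at j=3)
  i=4: ✓ (all of [4,7])
  i=5: ✓ (all of [5,8])
  i=6: ✓ (all of [6,9])

4, 5, 6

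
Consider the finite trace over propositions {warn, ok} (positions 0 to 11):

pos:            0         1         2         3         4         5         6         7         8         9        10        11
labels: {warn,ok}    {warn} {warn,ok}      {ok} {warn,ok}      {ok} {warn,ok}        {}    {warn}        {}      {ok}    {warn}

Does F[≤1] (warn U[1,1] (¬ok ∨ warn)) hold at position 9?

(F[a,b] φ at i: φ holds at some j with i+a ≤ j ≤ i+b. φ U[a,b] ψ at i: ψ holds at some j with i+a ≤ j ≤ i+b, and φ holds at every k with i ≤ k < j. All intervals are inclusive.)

No

Check (warn U[1,1] (¬ok ∨ warn)) at each j in [9,10]:
  j=9: fails
  j=10: fails
No position in the window satisfies it → formula fails.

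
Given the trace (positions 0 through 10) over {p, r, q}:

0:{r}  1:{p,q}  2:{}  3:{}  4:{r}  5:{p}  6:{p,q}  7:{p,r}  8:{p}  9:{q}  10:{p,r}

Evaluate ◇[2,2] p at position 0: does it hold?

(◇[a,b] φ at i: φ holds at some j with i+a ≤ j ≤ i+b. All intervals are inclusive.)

Does not hold

Check p at each j in [2,2]:
  j=2: false
No position in the window satisfies it → formula fails.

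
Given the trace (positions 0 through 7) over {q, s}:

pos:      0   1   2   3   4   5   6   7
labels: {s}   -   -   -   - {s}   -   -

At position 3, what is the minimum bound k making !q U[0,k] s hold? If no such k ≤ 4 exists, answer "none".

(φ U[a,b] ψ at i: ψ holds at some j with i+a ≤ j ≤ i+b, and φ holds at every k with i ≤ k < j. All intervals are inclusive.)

2

Need earliest j ≥ 3 with s, and !q at every k in [3,j-1].
  j=3: rhs fails.
  j=4: rhs fails.
  j=5: rhs holds; lhs holds on [3,4]. k = 2.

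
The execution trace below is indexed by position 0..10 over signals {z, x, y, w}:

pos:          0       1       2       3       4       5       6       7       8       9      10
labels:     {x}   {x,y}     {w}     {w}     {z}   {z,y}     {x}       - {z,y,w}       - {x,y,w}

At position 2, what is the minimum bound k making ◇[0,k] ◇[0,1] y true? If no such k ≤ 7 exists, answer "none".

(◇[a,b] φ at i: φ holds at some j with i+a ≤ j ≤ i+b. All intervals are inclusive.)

Scan j = 2,3,… for ◇[0,1] y:
  j=2: fails
  j=3: fails
  j=4: holds
First hit at j=4, so smallest k = 4-2 = 2.

2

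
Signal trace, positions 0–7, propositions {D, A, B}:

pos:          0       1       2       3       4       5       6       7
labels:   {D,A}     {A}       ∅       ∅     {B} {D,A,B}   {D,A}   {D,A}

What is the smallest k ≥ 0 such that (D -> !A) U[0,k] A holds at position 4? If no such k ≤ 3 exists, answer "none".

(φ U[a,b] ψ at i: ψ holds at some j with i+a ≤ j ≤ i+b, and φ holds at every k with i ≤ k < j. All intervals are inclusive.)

Need earliest j ≥ 4 with A, and (D -> !A) at every k in [4,j-1].
  j=4: rhs fails.
  j=5: rhs holds; lhs holds on [4,4]. k = 1.

1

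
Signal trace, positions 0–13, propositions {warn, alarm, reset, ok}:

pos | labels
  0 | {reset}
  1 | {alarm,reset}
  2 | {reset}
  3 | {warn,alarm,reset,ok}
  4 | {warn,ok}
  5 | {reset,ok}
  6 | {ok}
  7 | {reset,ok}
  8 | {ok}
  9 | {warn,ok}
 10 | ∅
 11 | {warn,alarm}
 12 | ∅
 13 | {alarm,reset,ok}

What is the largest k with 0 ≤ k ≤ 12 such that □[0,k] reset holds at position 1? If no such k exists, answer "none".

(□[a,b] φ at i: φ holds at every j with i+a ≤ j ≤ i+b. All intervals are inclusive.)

2

reset must hold from j=1 onward; find where it first fails.
  j=1: holds
  j=2: holds
  j=3: holds
  j=4: fails
Holds on [1,3], so largest k = 2.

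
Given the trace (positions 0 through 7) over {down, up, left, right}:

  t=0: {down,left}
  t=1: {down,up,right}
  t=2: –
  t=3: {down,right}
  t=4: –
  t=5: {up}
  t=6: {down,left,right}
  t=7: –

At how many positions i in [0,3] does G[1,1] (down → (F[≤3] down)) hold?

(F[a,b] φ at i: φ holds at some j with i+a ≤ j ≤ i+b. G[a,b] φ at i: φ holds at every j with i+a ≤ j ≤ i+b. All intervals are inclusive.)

4

Evaluate at each i in [0,3]:
  i=0: ✓ (all of [1,1])
  i=1: ✓ (all of [2,2])
  i=2: ✓ (all of [3,3])
  i=3: ✓ (all of [4,4])
Positions where it holds: {0, 1, 2, 3} → 4.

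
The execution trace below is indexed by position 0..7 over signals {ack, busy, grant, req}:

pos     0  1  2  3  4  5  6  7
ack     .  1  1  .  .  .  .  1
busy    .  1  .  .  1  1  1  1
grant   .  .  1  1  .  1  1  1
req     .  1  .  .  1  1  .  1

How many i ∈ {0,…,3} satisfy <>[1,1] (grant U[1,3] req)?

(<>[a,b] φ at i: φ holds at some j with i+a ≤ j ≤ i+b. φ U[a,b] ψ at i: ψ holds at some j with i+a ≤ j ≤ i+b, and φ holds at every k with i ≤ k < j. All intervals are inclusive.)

2

Evaluate at each i in [0,3]:
  i=0: ✗ (none in [1,1])
  i=1: ✓ (witness j=2)
  i=2: ✓ (witness j=3)
  i=3: ✗ (none in [4,4])
Positions where it holds: {1, 2} → 2.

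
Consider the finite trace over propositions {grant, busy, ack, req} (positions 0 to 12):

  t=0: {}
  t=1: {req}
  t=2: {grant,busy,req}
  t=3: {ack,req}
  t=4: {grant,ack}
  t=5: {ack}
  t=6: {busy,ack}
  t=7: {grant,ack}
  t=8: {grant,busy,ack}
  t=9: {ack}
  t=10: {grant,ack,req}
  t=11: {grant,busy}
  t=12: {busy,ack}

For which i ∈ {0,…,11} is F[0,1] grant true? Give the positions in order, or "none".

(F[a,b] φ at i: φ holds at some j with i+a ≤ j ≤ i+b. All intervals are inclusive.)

1, 2, 3, 4, 6, 7, 8, 9, 10, 11

Evaluate at each i in [0,11]:
  i=0: ✗ (none in [0,1])
  i=1: ✓ (witness j=2)
  i=2: ✓ (witness j=2)
  i=3: ✓ (witness j=4)
  i=4: ✓ (witness j=4)
  i=5: ✗ (none in [5,6])
  i=6: ✓ (witness j=7)
  i=7: ✓ (witness j=7)
  i=8: ✓ (witness j=8)
  i=9: ✓ (witness j=10)
  i=10: ✓ (witness j=10)
  i=11: ✓ (witness j=11)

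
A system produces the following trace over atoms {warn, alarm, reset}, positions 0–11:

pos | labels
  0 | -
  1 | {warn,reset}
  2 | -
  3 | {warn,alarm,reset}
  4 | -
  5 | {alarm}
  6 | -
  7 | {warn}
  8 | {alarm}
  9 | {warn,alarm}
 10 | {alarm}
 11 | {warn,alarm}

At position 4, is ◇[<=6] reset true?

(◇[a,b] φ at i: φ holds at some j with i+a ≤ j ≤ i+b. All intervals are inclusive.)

Check reset at each j in [4,10]:
  j=4: false
  j=5: false
  j=6: false
  j=7: false
  j=8: false
  j=9: false
  j=10: false
No position in the window satisfies it → formula fails.

Does not hold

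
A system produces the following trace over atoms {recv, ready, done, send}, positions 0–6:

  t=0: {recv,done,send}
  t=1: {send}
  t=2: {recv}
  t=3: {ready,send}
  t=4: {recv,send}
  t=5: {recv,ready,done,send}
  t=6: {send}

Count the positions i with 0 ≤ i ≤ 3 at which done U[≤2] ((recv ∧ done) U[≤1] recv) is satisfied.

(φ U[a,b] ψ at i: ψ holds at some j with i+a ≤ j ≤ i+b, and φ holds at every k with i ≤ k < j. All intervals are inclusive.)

Evaluate at each i in [0,3]:
  i=0: ✓ (rhs at j=0)
  i=1: ✗ (lhs fails at k=1 before rhs at j=2)
  i=2: ✓ (rhs at j=2)
  i=3: ✗ (lhs fails at k=3 before rhs at j=4)
Positions where it holds: {0, 2} → 2.

2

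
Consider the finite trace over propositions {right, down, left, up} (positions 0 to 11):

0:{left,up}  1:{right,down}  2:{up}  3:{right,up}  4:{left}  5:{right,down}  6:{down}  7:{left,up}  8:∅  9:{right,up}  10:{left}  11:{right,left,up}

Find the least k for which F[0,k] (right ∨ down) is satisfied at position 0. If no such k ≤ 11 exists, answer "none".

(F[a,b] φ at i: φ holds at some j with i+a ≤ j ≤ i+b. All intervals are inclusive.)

Scan j = 0,1,… for (right ∨ down):
  j=0: fails
  j=1: holds
First hit at j=1, so smallest k = 1-0 = 1.

1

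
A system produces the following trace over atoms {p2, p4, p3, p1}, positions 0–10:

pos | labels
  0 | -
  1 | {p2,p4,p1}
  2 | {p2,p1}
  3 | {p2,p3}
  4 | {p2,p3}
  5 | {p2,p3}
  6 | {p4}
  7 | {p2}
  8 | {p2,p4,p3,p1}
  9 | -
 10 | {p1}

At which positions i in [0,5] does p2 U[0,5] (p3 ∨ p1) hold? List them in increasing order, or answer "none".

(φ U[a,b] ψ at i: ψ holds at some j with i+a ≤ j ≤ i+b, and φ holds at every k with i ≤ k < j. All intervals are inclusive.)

1, 2, 3, 4, 5

Evaluate at each i in [0,5]:
  i=0: ✗ (lhs fails at k=0 before rhs at j=1)
  i=1: ✓ (rhs at j=1)
  i=2: ✓ (rhs at j=2)
  i=3: ✓ (rhs at j=3)
  i=4: ✓ (rhs at j=4)
  i=5: ✓ (rhs at j=5)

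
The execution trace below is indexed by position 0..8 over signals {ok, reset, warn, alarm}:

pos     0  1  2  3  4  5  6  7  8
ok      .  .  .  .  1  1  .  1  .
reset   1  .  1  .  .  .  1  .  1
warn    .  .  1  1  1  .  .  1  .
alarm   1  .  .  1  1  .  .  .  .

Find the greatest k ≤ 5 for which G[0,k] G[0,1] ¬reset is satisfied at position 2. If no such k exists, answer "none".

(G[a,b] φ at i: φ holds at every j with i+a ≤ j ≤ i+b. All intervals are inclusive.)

none

G[0,1] ¬reset must hold from j=2 onward; find where it first fails.
  j=2: fails → no k works.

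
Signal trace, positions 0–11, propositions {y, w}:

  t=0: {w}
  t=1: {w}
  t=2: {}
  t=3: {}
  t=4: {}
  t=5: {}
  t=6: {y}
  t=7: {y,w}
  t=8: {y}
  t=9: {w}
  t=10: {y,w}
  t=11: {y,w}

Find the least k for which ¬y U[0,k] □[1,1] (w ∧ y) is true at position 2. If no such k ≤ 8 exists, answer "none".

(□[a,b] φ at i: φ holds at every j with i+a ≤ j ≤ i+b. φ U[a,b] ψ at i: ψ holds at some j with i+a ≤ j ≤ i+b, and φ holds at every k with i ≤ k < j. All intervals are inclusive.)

4

Need earliest j ≥ 2 with □[1,1] (w ∧ y), and ¬y at every k in [2,j-1].
  j=2: rhs fails.
  j=3: rhs fails.
  j=4: rhs fails.
  j=5: rhs fails.
  j=6: rhs holds; lhs holds on [2,5]. k = 4.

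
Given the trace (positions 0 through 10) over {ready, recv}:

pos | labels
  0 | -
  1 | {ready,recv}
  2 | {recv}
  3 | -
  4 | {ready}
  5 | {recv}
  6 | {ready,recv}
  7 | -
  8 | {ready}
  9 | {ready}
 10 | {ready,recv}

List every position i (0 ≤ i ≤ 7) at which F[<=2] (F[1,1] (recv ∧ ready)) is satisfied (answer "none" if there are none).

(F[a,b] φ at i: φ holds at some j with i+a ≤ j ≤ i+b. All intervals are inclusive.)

0, 3, 4, 5, 7

Evaluate at each i in [0,7]:
  i=0: ✓ (witness j=0)
  i=1: ✗ (none in [1,3])
  i=2: ✗ (none in [2,4])
  i=3: ✓ (witness j=5)
  i=4: ✓ (witness j=5)
  i=5: ✓ (witness j=5)
  i=6: ✗ (none in [6,8])
  i=7: ✓ (witness j=9)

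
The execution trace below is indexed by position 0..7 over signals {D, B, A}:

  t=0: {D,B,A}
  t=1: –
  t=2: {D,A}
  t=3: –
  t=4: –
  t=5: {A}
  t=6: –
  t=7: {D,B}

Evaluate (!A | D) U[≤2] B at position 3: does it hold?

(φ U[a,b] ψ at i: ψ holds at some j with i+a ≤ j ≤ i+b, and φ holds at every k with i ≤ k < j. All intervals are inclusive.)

Need some j in [3,5] with B, and (!A | D) at every k in [3,j-1].
  j=3: B false.
  j=4: B false.
  j=5: B false.
No j in the window works → until fails.

False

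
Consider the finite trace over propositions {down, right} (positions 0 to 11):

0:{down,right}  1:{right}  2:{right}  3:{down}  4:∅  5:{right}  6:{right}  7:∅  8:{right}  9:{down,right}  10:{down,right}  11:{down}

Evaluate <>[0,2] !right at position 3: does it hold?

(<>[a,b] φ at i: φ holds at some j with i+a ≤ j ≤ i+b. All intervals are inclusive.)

Holds

Check !right at each j in [3,5]:
  j=3: true
  j=4: true
  j=5: false
Found at j=3 → formula holds.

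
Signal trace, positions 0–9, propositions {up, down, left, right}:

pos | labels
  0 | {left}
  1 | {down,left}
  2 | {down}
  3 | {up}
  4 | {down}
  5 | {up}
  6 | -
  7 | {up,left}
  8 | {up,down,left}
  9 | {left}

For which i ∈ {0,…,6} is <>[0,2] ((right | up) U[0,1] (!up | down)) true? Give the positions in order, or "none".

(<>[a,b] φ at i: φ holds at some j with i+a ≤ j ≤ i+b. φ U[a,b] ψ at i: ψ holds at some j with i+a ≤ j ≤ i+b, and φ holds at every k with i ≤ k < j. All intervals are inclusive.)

0, 1, 2, 3, 4, 5, 6

Evaluate at each i in [0,6]:
  i=0: ✓ (witness j=0)
  i=1: ✓ (witness j=1)
  i=2: ✓ (witness j=2)
  i=3: ✓ (witness j=3)
  i=4: ✓ (witness j=4)
  i=5: ✓ (witness j=5)
  i=6: ✓ (witness j=6)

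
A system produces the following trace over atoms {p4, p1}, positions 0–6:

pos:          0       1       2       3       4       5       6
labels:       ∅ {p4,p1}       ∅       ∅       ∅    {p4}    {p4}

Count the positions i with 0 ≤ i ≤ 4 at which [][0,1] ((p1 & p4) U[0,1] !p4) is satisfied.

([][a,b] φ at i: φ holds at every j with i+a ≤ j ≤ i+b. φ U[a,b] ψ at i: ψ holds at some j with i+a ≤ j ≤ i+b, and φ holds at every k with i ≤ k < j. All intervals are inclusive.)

Evaluate at each i in [0,4]:
  i=0: ✓ (all of [0,1])
  i=1: ✓ (all of [1,2])
  i=2: ✓ (all of [2,3])
  i=3: ✓ (all of [3,4])
  i=4: ✗ (fails at j=5)
Positions where it holds: {0, 1, 2, 3} → 4.

4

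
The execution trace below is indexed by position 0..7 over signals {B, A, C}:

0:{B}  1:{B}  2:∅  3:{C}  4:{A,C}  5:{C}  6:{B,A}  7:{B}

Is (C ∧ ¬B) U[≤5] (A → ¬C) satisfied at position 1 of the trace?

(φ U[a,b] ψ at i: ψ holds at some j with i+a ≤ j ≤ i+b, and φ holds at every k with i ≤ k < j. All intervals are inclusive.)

Holds

Need some j in [1,6] with (A → ¬C), and (C ∧ ¬B) at every k in [1,j-1].
  j=1: (A → ¬C) holds; no prefix to check → satisfied.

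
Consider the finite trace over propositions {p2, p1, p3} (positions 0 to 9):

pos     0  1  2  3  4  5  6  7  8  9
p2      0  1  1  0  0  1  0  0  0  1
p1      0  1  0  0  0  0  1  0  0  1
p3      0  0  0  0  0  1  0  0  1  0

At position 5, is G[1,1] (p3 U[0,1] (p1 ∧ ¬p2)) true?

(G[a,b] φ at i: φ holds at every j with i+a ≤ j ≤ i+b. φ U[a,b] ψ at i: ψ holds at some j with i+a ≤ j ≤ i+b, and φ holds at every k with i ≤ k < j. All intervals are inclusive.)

Holds

Check (p3 U[0,1] (p1 ∧ ¬p2)) at every j in [6,6]:
  j=6: holds
All positions satisfy it → formula holds.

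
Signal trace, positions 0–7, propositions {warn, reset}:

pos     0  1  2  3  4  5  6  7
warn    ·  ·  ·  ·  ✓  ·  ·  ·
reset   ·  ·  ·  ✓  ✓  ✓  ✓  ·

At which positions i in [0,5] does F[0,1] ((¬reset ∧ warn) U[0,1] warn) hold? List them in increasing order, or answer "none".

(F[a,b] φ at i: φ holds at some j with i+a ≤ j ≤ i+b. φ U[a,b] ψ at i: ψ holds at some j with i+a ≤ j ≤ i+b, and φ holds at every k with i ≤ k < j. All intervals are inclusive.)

3, 4

Evaluate at each i in [0,5]:
  i=0: ✗ (none in [0,1])
  i=1: ✗ (none in [1,2])
  i=2: ✗ (none in [2,3])
  i=3: ✓ (witness j=4)
  i=4: ✓ (witness j=4)
  i=5: ✗ (none in [5,6])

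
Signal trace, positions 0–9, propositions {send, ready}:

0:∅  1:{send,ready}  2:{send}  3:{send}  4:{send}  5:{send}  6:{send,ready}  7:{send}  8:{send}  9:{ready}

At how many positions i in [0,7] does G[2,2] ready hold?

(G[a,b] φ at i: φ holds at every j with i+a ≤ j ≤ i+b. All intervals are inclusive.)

Evaluate at each i in [0,7]:
  i=0: ✗ (fails at j=2)
  i=1: ✗ (fails at j=3)
  i=2: ✗ (fails at j=4)
  i=3: ✗ (fails at j=5)
  i=4: ✓ (all of [6,6])
  i=5: ✗ (fails at j=7)
  i=6: ✗ (fails at j=8)
  i=7: ✓ (all of [9,9])
Positions where it holds: {4, 7} → 2.

2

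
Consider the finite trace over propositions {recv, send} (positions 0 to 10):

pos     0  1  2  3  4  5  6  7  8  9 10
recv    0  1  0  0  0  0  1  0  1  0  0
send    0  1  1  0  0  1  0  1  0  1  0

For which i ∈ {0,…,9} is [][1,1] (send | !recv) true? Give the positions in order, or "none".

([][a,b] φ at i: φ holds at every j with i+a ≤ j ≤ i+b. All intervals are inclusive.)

0, 1, 2, 3, 4, 6, 8, 9

Evaluate at each i in [0,9]:
  i=0: ✓ (all of [1,1])
  i=1: ✓ (all of [2,2])
  i=2: ✓ (all of [3,3])
  i=3: ✓ (all of [4,4])
  i=4: ✓ (all of [5,5])
  i=5: ✗ (fails at j=6)
  i=6: ✓ (all of [7,7])
  i=7: ✗ (fails at j=8)
  i=8: ✓ (all of [9,9])
  i=9: ✓ (all of [10,10])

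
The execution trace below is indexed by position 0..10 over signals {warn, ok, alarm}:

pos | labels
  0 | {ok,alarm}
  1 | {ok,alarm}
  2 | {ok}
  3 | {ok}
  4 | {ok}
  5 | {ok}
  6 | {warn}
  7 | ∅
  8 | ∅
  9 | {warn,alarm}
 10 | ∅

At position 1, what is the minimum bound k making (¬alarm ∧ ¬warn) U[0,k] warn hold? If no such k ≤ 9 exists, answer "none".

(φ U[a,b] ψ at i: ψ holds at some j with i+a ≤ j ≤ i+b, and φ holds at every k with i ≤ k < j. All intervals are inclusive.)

Need earliest j ≥ 1 with warn, and (¬alarm ∧ ¬warn) at every k in [1,j-1].
  j=1: rhs fails.
  j=2: rhs fails.
  j=3: rhs fails.
  j=4: rhs fails.
  j=5: rhs fails.
  j=6: rhs holds but lhs fails at k=1.
  j=7: rhs fails.
  j=8: rhs fails.
  j=9: rhs holds but lhs fails at k=1.
  j=10: rhs fails.
No witness within the range → none.

none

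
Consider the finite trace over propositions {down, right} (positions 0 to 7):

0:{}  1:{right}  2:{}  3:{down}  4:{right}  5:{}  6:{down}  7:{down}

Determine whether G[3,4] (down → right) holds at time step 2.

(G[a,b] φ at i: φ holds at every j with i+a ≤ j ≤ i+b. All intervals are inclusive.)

Check (down → right) at every j in [5,6]:
  j=5: antecedent false → ✓
  j=6: antecedent true; consequent false → ✗
Fails at j=6 → formula fails.

Does not hold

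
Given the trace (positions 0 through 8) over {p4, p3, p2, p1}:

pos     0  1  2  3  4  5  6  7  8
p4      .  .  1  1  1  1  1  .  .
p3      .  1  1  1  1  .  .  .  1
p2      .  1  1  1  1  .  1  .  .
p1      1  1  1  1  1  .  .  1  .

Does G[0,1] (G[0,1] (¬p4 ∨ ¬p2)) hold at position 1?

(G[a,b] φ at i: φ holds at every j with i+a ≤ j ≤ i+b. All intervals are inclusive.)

Does not hold

Check G[0,1] (¬p4 ∨ ¬p2) at every j in [1,2]:
  j=1: fails at 2
  j=2: fails at 2
Fails at j=1 → formula fails.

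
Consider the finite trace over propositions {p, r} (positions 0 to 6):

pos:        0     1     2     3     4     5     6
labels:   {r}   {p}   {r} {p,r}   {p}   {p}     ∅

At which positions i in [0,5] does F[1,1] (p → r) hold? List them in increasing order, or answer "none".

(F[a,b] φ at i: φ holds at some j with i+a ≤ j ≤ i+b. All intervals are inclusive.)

1, 2, 5

Evaluate at each i in [0,5]:
  i=0: ✗ (none in [1,1])
  i=1: ✓ (witness j=2)
  i=2: ✓ (witness j=3)
  i=3: ✗ (none in [4,4])
  i=4: ✗ (none in [5,5])
  i=5: ✓ (witness j=6)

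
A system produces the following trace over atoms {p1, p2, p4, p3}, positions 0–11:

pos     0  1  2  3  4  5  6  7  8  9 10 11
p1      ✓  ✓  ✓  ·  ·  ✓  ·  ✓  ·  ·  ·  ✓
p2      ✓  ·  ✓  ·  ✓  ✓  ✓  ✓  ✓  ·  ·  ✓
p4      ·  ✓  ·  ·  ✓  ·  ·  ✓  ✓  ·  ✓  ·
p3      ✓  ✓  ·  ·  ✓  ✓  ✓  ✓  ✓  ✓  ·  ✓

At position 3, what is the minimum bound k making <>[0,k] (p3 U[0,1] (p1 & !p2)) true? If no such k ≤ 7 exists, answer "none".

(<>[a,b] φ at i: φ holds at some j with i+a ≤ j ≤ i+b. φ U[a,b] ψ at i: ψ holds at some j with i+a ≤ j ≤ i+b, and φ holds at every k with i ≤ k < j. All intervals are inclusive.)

Scan j = 3,4,… for (p3 U[0,1] (p1 & !p2)):
  j=3: fails
  j=4: fails
  j=5: fails
  j=6: fails
  j=7: fails
  j=8: fails
  j=9: fails
  j=10: fails
No j in [3,10] satisfies it → none.

none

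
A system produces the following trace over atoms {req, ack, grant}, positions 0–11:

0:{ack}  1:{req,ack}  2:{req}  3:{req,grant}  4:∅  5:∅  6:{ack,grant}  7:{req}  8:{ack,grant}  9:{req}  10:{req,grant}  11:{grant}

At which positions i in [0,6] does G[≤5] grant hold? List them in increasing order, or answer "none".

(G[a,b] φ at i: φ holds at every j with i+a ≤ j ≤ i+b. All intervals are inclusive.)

none

Evaluate at each i in [0,6]:
  i=0: ✗ (fails at j=0)
  i=1: ✗ (fails at j=1)
  i=2: ✗ (fails at j=2)
  i=3: ✗ (fails at j=4)
  i=4: ✗ (fails at j=4)
  i=5: ✗ (fails at j=5)
  i=6: ✗ (fails at j=7)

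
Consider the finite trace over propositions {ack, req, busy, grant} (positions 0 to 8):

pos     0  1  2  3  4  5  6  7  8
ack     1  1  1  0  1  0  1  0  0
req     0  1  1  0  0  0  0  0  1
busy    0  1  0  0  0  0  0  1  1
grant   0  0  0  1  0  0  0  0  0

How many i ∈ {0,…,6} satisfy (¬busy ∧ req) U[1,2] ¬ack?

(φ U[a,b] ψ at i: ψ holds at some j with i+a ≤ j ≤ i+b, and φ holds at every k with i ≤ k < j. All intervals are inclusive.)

1

Evaluate at each i in [0,6]:
  i=0: ✗ (no rhs in [1,2])
  i=1: ✗ (lhs fails at k=1 before rhs at j=3)
  i=2: ✓ (rhs at j=3; lhs holds on [2,2])
  i=3: ✗ (lhs fails at k=3 before rhs at j=5)
  i=4: ✗ (lhs fails at k=4 before rhs at j=5)
  i=5: ✗ (lhs fails at k=5 before rhs at j=7)
  i=6: ✗ (lhs fails at k=6 before rhs at j=7)
Positions where it holds: {2} → 1.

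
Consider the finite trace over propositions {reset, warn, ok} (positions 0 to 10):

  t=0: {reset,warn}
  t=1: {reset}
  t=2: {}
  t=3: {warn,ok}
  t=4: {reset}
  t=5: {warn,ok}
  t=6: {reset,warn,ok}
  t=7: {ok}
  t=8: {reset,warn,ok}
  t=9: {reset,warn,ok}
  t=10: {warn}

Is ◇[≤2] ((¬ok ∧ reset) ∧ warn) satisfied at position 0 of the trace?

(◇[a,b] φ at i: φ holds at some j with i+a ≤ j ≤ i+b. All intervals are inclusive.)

Check ((¬ok ∧ reset) ∧ warn) at each j in [0,2]:
  j=0: true
  j=1: false
  j=2: false
Found at j=0 → formula holds.

Holds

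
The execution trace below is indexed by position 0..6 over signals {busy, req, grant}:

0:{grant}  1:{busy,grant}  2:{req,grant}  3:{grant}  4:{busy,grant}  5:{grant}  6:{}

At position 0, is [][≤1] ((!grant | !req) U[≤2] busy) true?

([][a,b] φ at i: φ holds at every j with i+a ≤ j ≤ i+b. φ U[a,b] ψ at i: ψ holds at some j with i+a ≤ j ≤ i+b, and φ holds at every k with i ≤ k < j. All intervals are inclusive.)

Check ((!grant | !req) U[≤2] busy) at every j in [0,1]:
  j=0: holds
  j=1: holds
All positions satisfy it → formula holds.

True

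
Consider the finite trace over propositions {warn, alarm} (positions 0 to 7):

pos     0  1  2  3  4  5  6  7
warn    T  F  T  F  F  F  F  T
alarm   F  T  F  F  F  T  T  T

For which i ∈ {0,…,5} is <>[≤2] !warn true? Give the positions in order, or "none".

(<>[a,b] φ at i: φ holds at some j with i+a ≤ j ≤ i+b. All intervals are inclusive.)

Evaluate at each i in [0,5]:
  i=0: ✓ (witness j=1)
  i=1: ✓ (witness j=1)
  i=2: ✓ (witness j=3)
  i=3: ✓ (witness j=3)
  i=4: ✓ (witness j=4)
  i=5: ✓ (witness j=5)

0, 1, 2, 3, 4, 5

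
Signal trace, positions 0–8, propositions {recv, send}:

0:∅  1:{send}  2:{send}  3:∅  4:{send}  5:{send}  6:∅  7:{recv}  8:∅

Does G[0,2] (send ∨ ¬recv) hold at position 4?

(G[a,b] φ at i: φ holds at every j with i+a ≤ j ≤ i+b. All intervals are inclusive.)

Check (send ∨ ¬recv) at every j in [4,6]:
  j=4: true
  j=5: true
  j=6: true
All positions satisfy it → formula holds.

Holds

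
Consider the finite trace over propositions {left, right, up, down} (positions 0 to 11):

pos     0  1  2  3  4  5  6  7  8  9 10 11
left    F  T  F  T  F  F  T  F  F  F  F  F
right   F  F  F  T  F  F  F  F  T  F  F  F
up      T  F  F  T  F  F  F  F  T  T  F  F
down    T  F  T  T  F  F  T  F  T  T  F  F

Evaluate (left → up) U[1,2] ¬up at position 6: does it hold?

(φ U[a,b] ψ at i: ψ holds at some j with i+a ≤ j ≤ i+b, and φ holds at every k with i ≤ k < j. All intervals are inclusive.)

False

Need some j in [7,8] with ¬up, and (left → up) at every k in [6,j-1].
  j=7: ¬up holds, but (left → up) fails at k=6 → not this j.
  j=8: ¬up false.
No j in the window works → until fails.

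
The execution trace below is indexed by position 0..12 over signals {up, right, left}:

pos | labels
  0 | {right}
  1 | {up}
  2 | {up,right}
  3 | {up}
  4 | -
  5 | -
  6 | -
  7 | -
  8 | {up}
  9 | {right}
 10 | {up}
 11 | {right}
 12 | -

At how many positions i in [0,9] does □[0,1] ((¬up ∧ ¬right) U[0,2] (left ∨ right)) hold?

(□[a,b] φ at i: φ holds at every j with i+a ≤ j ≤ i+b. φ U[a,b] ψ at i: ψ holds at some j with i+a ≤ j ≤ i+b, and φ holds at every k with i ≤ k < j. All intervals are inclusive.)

0

Evaluate at each i in [0,9]:
  i=0: ✗ (fails at j=1)
  i=1: ✗ (fails at j=1)
  i=2: ✗ (fails at j=3)
  i=3: ✗ (fails at j=3)
  i=4: ✗ (fails at j=4)
  i=5: ✗ (fails at j=5)
  i=6: ✗ (fails at j=6)
  i=7: ✗ (fails at j=7)
  i=8: ✗ (fails at j=8)
  i=9: ✗ (fails at j=10)
Positions where it holds: {} → 0.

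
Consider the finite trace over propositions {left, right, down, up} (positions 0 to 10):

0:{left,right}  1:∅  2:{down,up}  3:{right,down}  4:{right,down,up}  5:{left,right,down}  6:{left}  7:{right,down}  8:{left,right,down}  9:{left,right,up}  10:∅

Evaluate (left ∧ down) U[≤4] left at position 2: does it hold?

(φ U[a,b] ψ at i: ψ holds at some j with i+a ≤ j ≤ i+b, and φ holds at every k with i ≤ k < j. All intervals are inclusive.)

Need some j in [2,6] with left, and (left ∧ down) at every k in [2,j-1].
  j=2: left false.
  j=3: left false.
  j=4: left false.
  j=5: left holds, but (left ∧ down) fails at k=2 → not this j.
  j=6: left holds, but (left ∧ down) fails at k=2 → not this j.
No j in the window works → until fails.

False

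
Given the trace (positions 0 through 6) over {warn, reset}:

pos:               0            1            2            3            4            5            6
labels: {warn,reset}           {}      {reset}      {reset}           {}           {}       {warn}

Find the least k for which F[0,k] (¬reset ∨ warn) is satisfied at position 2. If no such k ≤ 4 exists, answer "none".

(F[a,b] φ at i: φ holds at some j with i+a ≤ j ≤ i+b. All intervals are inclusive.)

2

Scan j = 2,3,… for (¬reset ∨ warn):
  j=2: fails
  j=3: fails
  j=4: holds
First hit at j=4, so smallest k = 4-2 = 2.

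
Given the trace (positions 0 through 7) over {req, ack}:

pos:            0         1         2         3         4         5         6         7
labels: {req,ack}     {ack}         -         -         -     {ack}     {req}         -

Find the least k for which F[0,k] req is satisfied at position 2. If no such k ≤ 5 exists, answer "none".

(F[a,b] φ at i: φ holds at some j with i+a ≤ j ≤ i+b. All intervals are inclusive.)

4

Scan j = 2,3,… for req:
  j=2: fails
  j=3: fails
  j=4: fails
  j=5: fails
  j=6: holds
First hit at j=6, so smallest k = 6-2 = 4.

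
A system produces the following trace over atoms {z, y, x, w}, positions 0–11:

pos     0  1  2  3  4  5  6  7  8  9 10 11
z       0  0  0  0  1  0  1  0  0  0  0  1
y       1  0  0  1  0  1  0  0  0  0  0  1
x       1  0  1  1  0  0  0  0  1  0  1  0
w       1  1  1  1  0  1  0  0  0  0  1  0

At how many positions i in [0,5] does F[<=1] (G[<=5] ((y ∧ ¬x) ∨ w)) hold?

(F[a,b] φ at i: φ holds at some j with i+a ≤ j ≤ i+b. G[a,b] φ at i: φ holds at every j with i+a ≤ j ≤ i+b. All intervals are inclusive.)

0

Evaluate at each i in [0,5]:
  i=0: ✗ (none in [0,1])
  i=1: ✗ (none in [1,2])
  i=2: ✗ (none in [2,3])
  i=3: ✗ (none in [3,4])
  i=4: ✗ (none in [4,5])
  i=5: ✗ (none in [5,6])
Positions where it holds: {} → 0.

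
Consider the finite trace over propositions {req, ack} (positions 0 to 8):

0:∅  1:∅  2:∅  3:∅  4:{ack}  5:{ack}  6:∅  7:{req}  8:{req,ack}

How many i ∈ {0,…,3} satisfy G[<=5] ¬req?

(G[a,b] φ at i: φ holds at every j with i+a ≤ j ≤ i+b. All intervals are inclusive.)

Evaluate at each i in [0,3]:
  i=0: ✓ (all of [0,5])
  i=1: ✓ (all of [1,6])
  i=2: ✗ (fails at j=7)
  i=3: ✗ (fails at j=7)
Positions where it holds: {0, 1} → 2.

2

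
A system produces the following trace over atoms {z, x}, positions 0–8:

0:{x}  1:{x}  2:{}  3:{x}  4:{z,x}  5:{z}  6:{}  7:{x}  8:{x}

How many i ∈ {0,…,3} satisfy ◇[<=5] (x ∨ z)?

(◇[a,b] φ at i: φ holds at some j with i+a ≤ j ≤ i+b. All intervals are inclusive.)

Evaluate at each i in [0,3]:
  i=0: ✓ (witness j=0)
  i=1: ✓ (witness j=1)
  i=2: ✓ (witness j=3)
  i=3: ✓ (witness j=3)
Positions where it holds: {0, 1, 2, 3} → 4.

4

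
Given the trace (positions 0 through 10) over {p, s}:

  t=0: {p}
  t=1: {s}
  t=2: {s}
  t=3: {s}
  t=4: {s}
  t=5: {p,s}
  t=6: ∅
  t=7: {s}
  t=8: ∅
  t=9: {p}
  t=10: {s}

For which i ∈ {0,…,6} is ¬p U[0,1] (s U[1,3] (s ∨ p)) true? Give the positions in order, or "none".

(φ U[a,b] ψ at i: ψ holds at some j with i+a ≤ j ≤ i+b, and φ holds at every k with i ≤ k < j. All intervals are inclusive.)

1, 2, 3, 4

Evaluate at each i in [0,6]:
  i=0: ✗ (lhs fails at k=0 before rhs at j=1)
  i=1: ✓ (rhs at j=1)
  i=2: ✓ (rhs at j=2)
  i=3: ✓ (rhs at j=3)
  i=4: ✓ (rhs at j=4)
  i=5: ✗ (no rhs in [5,6])
  i=6: ✗ (no rhs in [6,7])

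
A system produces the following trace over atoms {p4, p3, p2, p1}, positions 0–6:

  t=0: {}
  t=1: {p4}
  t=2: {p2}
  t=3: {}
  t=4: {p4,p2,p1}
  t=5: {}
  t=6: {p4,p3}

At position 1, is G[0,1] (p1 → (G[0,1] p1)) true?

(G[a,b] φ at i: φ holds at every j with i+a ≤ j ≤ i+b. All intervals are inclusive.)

Check (p1 → (G[0,1] p1)) at every j in [1,2]:
  j=1: antecedent false → ✓
  j=2: antecedent false → ✓
All positions satisfy it → formula holds.

True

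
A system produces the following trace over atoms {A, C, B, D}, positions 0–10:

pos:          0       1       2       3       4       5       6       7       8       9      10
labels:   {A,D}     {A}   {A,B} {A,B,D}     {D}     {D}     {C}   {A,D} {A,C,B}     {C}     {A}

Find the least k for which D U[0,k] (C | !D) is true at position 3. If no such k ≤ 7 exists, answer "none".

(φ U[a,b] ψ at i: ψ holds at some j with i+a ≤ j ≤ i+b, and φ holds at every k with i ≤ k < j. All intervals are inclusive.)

3

Need earliest j ≥ 3 with (C | !D), and D at every k in [3,j-1].
  j=3: rhs fails.
  j=4: rhs fails.
  j=5: rhs fails.
  j=6: rhs holds; lhs holds on [3,5]. k = 3.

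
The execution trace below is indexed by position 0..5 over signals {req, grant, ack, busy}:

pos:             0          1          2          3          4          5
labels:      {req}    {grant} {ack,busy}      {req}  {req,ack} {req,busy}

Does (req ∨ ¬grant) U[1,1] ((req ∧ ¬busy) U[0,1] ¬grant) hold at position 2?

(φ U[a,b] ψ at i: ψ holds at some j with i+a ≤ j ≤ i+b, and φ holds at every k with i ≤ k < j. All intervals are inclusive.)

True

Need some j in [3,3] with ((req ∧ ¬busy) U[0,1] ¬grant), and (req ∨ ¬grant) at every k in [2,j-1].
  j=3: ((req ∧ ¬busy) U[0,1] ¬grant) holds; (req ∨ ¬grant) holds at every k in [2,2] → satisfied.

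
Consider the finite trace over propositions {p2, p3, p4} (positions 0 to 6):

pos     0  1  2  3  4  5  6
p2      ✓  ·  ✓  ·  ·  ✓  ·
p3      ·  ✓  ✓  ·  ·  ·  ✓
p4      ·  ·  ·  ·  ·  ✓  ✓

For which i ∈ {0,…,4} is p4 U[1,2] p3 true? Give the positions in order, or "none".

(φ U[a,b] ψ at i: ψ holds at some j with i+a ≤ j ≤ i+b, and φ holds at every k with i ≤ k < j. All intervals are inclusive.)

Evaluate at each i in [0,4]:
  i=0: ✗ (lhs fails at k=0 before rhs at j=1)
  i=1: ✗ (lhs fails at k=1 before rhs at j=2)
  i=2: ✗ (no rhs in [3,4])
  i=3: ✗ (no rhs in [4,5])
  i=4: ✗ (lhs fails at k=4 before rhs at j=6)

none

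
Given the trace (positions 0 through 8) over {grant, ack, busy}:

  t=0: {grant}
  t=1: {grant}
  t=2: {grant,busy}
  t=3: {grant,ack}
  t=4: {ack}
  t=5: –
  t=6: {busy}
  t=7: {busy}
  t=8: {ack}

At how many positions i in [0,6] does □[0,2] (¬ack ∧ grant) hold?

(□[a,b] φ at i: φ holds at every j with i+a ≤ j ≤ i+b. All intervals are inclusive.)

Evaluate at each i in [0,6]:
  i=0: ✓ (all of [0,2])
  i=1: ✗ (fails at j=3)
  i=2: ✗ (fails at j=3)
  i=3: ✗ (fails at j=3)
  i=4: ✗ (fails at j=4)
  i=5: ✗ (fails at j=5)
  i=6: ✗ (fails at j=6)
Positions where it holds: {0} → 1.

1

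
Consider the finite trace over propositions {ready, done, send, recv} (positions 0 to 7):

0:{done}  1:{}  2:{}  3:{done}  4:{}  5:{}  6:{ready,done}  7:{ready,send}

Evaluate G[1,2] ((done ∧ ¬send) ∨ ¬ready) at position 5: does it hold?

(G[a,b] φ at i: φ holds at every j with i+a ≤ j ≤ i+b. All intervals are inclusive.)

No

Check ((done ∧ ¬send) ∨ ¬ready) at every j in [6,7]:
  j=6: true
  j=7: false
Fails at j=7 → formula fails.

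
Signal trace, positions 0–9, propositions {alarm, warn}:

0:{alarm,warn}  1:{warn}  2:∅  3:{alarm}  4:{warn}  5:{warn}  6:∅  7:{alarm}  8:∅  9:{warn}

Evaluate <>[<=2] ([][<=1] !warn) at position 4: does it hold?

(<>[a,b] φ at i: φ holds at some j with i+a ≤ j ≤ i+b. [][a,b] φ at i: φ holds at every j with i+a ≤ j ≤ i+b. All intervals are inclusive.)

Holds

Check [][<=1] !warn at each j in [4,6]:
  j=4: fails at 4
  j=5: fails at 5
  j=6: holds on [6,7]
Found at j=6 → formula holds.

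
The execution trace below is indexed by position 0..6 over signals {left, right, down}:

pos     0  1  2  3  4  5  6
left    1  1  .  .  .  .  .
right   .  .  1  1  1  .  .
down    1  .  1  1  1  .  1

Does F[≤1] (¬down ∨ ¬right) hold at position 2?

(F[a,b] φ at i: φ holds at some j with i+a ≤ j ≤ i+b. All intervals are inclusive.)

False

Check (¬down ∨ ¬right) at each j in [2,3]:
  j=2: false
  j=3: false
No position in the window satisfies it → formula fails.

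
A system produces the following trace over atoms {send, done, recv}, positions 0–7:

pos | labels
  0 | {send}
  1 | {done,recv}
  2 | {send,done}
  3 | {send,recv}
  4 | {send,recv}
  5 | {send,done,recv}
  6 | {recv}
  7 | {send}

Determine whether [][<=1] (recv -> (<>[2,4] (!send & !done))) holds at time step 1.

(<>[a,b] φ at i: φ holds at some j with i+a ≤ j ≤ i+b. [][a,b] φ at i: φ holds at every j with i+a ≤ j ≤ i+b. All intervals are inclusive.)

Check (recv -> (<>[2,4] (!send & !done))) at every j in [1,2]:
  j=1: antecedent true; consequent fails (none in [3,5]) → ✗
  j=2: antecedent false → ✓
Fails at j=1 → formula fails.

False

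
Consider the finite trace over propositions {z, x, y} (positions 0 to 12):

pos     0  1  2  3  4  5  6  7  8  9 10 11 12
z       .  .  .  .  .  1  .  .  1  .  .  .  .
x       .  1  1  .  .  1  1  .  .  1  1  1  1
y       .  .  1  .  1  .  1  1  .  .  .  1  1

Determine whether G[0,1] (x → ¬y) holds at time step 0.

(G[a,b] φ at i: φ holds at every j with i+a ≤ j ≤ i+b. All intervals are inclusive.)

Check (x → ¬y) at every j in [0,1]:
  j=0: antecedent false → ✓
  j=1: antecedent true; consequent true → ✓
All positions satisfy it → formula holds.

Holds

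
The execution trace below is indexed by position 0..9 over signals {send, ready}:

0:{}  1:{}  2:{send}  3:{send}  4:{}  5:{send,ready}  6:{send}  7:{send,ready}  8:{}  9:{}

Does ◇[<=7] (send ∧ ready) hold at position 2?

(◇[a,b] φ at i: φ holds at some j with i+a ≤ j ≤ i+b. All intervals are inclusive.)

Holds

Check (send ∧ ready) at each j in [2,9]:
  j=2: false
  j=3: false
  j=4: false
  j=5: true
  j=6: false
  j=7: true
  j=8: false
  j=9: false
Found at j=5 → formula holds.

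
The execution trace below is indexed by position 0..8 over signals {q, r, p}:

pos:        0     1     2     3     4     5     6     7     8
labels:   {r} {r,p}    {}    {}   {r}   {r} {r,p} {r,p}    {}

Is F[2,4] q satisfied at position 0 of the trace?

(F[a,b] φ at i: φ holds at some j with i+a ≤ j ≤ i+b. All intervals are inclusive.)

False

Check q at each j in [2,4]:
  j=2: false
  j=3: false
  j=4: false
No position in the window satisfies it → formula fails.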